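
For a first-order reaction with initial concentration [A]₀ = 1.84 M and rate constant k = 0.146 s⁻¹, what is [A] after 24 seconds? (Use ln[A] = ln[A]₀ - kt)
0.0553 M

ln[A] = ln[A]₀ - k·t = ln(1.84) - (0.146)·(24) = 0.6098 - 3.5040 = -2.8942
[A] = e^(-2.8942) = 0.0553 M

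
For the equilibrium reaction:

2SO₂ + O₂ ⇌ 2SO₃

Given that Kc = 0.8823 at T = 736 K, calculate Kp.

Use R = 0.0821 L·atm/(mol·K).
K_p = 0.0146

Δn = (moles gaseous products) − (moles gaseous reactants) = -1
T = 736 K; RT = 0.0821 × 736 = 60.4256
Kp = Kc·(RT)^Δn = 0.8823 × (60.4256)^-1 = 0.8823 × 0.0165493 = 0.0146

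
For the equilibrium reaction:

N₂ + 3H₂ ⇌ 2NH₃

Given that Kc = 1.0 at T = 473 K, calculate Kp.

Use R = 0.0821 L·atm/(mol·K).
K_p = 6.63e-04

Δn = (moles gaseous products) − (moles gaseous reactants) = -2
T = 473 K; RT = 0.0821 × 473 = 38.8333
Kp = Kc·(RT)^Δn = 1.0 × (38.8333)^-2 = 1.0 × 0.000663119 = 6.63e-04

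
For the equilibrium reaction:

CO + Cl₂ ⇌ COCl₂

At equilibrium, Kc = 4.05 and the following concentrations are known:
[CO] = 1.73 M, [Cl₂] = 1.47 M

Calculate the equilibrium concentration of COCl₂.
[COCl₂] = 10.2996 M

Kc = ([COCl₂]) / ([CO] × [Cl₂]) = 4.05
[COCl₂]^1 = Kc · (reactant terms)/(other product terms) = 4.05 · 2.5431 / 1 = 10.3
[COCl₂] = 10.2996 M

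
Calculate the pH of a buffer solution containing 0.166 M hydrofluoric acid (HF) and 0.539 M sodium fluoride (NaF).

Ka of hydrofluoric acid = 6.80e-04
pH = 3.68

pKa = -log(6.80e-04) = 3.17. pH = pKa + log([A⁻]/[HA]) = 3.17 + log(0.539/0.166)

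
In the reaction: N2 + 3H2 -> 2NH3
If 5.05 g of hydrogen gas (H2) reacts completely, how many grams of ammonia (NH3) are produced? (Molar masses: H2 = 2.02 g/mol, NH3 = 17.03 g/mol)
Moles of H2 = 5.05 g ÷ 2.02 g/mol = 2.5 mol
Mole ratio: 2 mol NH3 / 3 mol H2
Moles of NH3 = 2.5 × (2/3) = 1.66667 mol
Mass of NH3 = 1.66667 mol × 17.03 g/mol = 28.38 g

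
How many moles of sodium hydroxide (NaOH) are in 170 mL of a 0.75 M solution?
Moles = Molarity × Volume (L)
Moles = 0.75 M × 0.17 L = 0.1275 mol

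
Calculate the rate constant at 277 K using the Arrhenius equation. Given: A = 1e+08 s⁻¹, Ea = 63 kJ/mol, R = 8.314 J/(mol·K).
1.32e-04 s⁻¹

k = A·exp(-Ea/(R·T)) = 1e+08·exp(-63000/(8.314·277)) = 1e+08·exp(-27.3559) = 1e+08·1.3167e-12 = 1.32e-04 s⁻¹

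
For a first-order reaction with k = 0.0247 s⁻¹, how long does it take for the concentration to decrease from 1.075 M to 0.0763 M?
107.10 s

From ln[A] = ln[A]₀ - k·t: t = ln([A]₀/[A])/k = ln(1.075/0.0763)/0.0247 = ln(14.0891)/0.0247 = 2.6454/0.0247 = 107.10 s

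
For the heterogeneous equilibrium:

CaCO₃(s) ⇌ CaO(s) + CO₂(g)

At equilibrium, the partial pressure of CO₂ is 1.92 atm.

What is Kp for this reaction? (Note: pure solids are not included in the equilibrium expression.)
K_p = 1.92

Solids (CaCO₃, CaO) have activity 1 and are excluded.
Kp = P(CO₂) = 1.92.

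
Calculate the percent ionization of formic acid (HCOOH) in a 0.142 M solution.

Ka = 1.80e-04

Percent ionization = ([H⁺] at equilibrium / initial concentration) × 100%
Percent ionization = 3.5%

Let x = [H⁺]. Ka = x²/(C - x) ⇒ x² + (1.80e-04)x - (1.80e-04)(0.142) = 0. x = 4.9665e-03. Percent = (4.9665e-03/0.142) × 100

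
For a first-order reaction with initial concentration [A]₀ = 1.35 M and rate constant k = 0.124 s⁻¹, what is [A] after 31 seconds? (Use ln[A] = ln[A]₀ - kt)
0.0289 M

ln[A] = ln[A]₀ - k·t = ln(1.35) - (0.124)·(31) = 0.3001 - 3.8440 = -3.5439
[A] = e^(-3.5439) = 0.0289 M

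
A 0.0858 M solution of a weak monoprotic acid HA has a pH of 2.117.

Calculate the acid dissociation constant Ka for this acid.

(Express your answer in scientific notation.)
K_a = 7.46e-04

[H⁺] = 10^(−pH) = 10^(−2.117) = 7.638e-03 M. For HA ⇌ H⁺ + A⁻, Ka = x²/(C − x) = (7.638e-03)²/(0.0858 − 7.638e-03) = 7.46e-04.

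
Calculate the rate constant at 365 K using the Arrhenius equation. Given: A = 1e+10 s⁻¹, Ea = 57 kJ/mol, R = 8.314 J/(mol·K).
6.96e+01 s⁻¹

k = A·exp(-Ea/(R·T)) = 1e+10·exp(-57000/(8.314·365)) = 1e+10·exp(-18.7833) = 1e+10·6.9585e-09 = 6.96e+01 s⁻¹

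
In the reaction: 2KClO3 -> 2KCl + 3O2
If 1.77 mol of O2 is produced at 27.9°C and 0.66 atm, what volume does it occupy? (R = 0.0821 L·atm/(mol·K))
T = 27.9°C + 273.15 = 301.05 K
V = nRT/P = (1.77 × 0.0821 × 301.05) / 0.66
V = 66.28 L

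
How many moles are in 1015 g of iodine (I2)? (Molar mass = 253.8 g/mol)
Moles = 1015 g ÷ 253.8 g/mol = 3.999 mol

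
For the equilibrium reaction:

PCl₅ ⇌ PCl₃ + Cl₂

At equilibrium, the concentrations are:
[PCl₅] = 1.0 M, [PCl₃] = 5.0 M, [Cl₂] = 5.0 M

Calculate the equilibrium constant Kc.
K_c = 25.0000

Kc = ([PCl₃] × [Cl₂]) / ([PCl₅])
   = ((5.0)·(5.0)) / ((1.0))
   = 25 / 1 = 25.0000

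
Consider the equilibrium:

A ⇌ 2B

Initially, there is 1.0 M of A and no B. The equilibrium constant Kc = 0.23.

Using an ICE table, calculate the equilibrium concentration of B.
[B] = 0.426 M

ICE: [A] = 1.0 − x, [B] = 2x.
Kc = (2x)²/(1.0 − x) = 0.23 ⇒ 4x² + 0.23x − 0.23 = 0.
x = (−0.23 + √(0.23² + 4·4·0.23))/(2·4) = (−0.23 + √3.7329)/8 = 0.21276.
[B] = 2x = 0.426 M.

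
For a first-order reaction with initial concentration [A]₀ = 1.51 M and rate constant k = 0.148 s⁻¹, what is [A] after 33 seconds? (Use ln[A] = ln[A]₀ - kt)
0.0114 M

ln[A] = ln[A]₀ - k·t = ln(1.51) - (0.148)·(33) = 0.4121 - 4.8840 = -4.4719
[A] = e^(-4.4719) = 0.0114 M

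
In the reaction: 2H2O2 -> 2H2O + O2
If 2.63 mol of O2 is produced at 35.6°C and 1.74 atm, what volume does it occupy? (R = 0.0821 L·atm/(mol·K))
T = 35.6°C + 273.15 = 308.75 K
V = nRT/P = (2.63 × 0.0821 × 308.75) / 1.74
V = 38.31 L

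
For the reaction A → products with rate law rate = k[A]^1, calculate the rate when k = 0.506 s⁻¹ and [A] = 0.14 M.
0.07084 M/s

rate = k·[A]^1 = 0.506·(0.14)^1 = 0.506·0.14 = 0.07084 M/s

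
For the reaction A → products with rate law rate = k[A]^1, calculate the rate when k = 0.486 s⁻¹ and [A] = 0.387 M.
0.1881 M/s

rate = k·[A]^1 = 0.486·(0.387)^1 = 0.486·0.387 = 0.1881 M/s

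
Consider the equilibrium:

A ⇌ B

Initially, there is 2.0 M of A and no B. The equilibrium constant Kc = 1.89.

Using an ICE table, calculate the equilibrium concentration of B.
[B] = 1.308 M

ICE: [A] = 2.0 − x, [B] = x.
Kc = x/(2.0 − x) = 1.89 ⇒ x = 1.89·2.0/(1 + 1.89) = 3.78/2.89 = 1.308.
[B] = x = 1.308 M.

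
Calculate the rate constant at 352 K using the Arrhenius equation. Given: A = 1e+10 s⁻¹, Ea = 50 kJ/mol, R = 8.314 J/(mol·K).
3.80e+02 s⁻¹

k = A·exp(-Ea/(R·T)) = 1e+10·exp(-50000/(8.314·352)) = 1e+10·exp(-17.0851) = 1e+10·3.8022e-08 = 3.80e+02 s⁻¹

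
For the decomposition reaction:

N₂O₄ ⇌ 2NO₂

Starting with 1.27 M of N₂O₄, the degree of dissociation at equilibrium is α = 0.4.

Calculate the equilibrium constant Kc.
K_c = 1.3547

x = α·[A]₀ = 0.4 × 1.27 = 0.508 M dissociated.
At eq: [N₂O₄] = 1.27 − 0.508 = 0.762 M; [NO₂] = 2x = 1.016 M.
Kc = [NO₂]²/[N₂O₄] = (1.016)²/0.762 = 1.355.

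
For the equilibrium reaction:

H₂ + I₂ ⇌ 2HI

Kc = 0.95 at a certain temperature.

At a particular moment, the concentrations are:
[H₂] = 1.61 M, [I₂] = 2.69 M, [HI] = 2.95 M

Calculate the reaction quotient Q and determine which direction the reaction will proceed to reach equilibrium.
Q = 2.009, Q > K, reaction proceeds reverse (toward reactants)

Q = ([HI]^2) / ([H₂] × [I₂])
  = ((2.95)^2) / ((1.61)·(2.69)) = 8.7025/4.3309 = 2.009
Since Q = 2.009 > Kc = 0.95, the reaction proceeds reverse (toward reactants) to reach equilibrium.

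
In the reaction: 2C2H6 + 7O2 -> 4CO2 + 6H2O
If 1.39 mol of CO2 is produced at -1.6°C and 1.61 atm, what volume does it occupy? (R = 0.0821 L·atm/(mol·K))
T = -1.6°C + 273.15 = 271.55 K
V = nRT/P = (1.39 × 0.0821 × 271.55) / 1.61
V = 19.25 L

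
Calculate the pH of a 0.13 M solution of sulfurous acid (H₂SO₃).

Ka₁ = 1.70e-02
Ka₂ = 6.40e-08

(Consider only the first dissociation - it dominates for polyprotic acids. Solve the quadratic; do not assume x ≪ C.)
pH = 1.41

x² + Ka₁·x − Ka₁·C = 0 with Ka₁ = 1.70e-02, C = 0.13.
x = (−Ka₁ + √(Ka₁² + 4·Ka₁·C))/2 = 3.9273e-02 M, so pH = 1.41.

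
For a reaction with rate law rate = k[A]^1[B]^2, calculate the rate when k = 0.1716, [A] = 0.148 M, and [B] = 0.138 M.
0.0004837 M/s

rate = k·[A]^1·[B]^2 = 0.1716·(0.148)^1·(0.138)^2 = 0.1716·0.148·0.019044 = 0.0004837 M/s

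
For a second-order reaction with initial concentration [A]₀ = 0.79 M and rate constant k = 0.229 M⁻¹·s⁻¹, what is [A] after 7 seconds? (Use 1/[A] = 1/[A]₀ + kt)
0.3486 M

1/[A] = 1/[A]₀ + k·t = 1/0.79 + (0.229)·(7) = 1.2658 + 1.6030 = 2.8688
[A] = 1/2.8688 = 0.3486 M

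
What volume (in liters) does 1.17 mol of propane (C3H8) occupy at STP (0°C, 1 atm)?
At STP, 1 mol of gas occupies 22.4 L
Volume = 1.17 mol × 22.4 L/mol = 26.21 L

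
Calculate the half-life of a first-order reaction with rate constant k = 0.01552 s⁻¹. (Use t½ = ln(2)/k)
44.66 s

t½ = ln(2)/k = 0.6931/0.01552 = 44.66 s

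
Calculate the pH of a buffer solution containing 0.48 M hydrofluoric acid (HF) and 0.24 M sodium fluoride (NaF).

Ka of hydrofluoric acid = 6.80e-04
pH = 2.87

pKa = -log(6.80e-04) = 3.17. pH = pKa + log([A⁻]/[HA]) = 3.17 + log(0.24/0.48)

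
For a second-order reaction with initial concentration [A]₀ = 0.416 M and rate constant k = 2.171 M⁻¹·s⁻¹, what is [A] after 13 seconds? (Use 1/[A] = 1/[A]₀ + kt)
0.0327 M

1/[A] = 1/[A]₀ + k·t = 1/0.416 + (2.171)·(13) = 2.4038 + 28.2230 = 30.6268
[A] = 1/30.6268 = 0.0327 M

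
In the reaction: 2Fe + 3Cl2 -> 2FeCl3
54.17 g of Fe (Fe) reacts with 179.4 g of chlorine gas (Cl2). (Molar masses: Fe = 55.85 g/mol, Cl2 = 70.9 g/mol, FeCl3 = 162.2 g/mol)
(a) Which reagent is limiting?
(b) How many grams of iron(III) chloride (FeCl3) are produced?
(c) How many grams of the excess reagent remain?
(a) Fe, (b) 157.3 g, (c) 76.25 g

Moles of Fe = 54.17 g ÷ 55.85 g/mol = 0.969919 mol
Moles of Cl2 = 179.4 g ÷ 70.9 g/mol = 2.53032 mol
Moles ÷ coefficient: Fe: 0.969919/2 = 0.485, Cl2: 2.53032/3 = 0.8434
(a) Fe has the smaller value, so Fe is the limiting reagent.
(b) Moles of FeCl3 = 0.969919 mol Fe × (2/2) = 0.969919 mol; mass = 0.969919 mol × 162.2 g/mol = 157.3 g
(c) Cl2 consumed = 0.969919 × (3/2) = 1.45488 mol; remaining = 2.53032 − 1.45488 = 1.07545 mol; mass = 1.07545 mol × 70.9 g/mol = 76.25 g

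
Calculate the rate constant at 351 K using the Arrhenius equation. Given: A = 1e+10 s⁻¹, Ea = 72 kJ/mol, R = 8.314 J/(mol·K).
1.93e-01 s⁻¹

k = A·exp(-Ea/(R·T)) = 1e+10·exp(-72000/(8.314·351)) = 1e+10·exp(-24.6726) = 1e+10·1.9267e-11 = 1.93e-01 s⁻¹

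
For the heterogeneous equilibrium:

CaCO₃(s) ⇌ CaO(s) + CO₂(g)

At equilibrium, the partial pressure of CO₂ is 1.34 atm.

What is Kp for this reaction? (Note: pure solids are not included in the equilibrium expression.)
K_p = 1.34

Solids (CaCO₃, CaO) have activity 1 and are excluded.
Kp = P(CO₂) = 1.34.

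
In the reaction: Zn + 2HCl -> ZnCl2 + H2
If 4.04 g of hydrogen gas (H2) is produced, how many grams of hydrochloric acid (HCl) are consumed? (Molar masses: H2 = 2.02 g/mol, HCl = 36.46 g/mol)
Moles of H2 = 4.04 g ÷ 2.02 g/mol = 2 mol
Mole ratio: 2 mol HCl / 1 mol H2
Moles of HCl = 2 × (2/1) = 4 mol
Mass of HCl = 4 mol × 36.46 g/mol = 145.8 g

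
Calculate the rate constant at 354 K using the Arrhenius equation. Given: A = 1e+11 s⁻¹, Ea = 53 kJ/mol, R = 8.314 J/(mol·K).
1.51e+03 s⁻¹

k = A·exp(-Ea/(R·T)) = 1e+11·exp(-53000/(8.314·354)) = 1e+11·exp(-18.0079) = 1e+11·1.5110e-08 = 1.51e+03 s⁻¹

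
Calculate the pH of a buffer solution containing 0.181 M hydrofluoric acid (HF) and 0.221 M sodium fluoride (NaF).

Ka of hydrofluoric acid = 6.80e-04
pH = 3.25

pKa = -log(6.80e-04) = 3.17. pH = pKa + log([A⁻]/[HA]) = 3.17 + log(0.221/0.181)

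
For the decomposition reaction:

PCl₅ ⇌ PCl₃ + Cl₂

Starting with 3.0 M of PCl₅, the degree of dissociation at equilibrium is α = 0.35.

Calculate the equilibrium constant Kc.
K_c = 0.5654

x = α·[A]₀ = 0.35 × 3.0 = 1.05 M dissociated.
At eq: [PCl₅] = 3.0 − 1.05 = 1.95 M; [PCl₃] = [Cl₂] = x = 1.05 M.
Kc = [PCl₃][Cl₂]/[PCl₅] = (1.05)²/1.95 = 0.5654.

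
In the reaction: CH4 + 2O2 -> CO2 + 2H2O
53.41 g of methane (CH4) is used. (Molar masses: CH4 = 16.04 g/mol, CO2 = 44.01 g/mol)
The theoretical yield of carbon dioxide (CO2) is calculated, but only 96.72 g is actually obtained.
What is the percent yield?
Moles of CH4 = 53.41 g ÷ 16.04 g/mol = 3.3298 mol
Mole ratio: 1 mol CO2 / 1 mol CH4
Moles of CO2 = 3.3298 × (1/1) = 3.3298 mol
Theoretical yield = 3.3298 mol × 44.01 g/mol = 146.54 g
Actual yield = 96.72 g
Percent yield = (96.72 / 146.54) × 100% = 66.0%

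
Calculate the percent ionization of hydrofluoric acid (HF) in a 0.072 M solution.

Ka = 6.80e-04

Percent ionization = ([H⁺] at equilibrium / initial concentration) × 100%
Percent ionization = 9.26%

Let x = [H⁺]. Ka = x²/(C - x) ⇒ x² + (6.80e-04)x - (6.80e-04)(0.072) = 0. x = 6.6654e-03. Percent = (6.6654e-03/0.072) × 100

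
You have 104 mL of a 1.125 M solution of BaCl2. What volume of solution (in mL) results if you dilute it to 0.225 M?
Using M₁V₁ = M₂V₂:
1.125 × 104 = 0.225 × V₂
V₂ = (1.125 × 104) / 0.225 = 520 mL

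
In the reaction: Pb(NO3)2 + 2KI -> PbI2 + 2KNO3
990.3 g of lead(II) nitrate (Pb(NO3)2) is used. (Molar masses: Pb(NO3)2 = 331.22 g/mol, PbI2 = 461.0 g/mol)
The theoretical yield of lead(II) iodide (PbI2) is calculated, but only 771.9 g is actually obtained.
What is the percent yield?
Moles of Pb(NO3)2 = 990.3 g ÷ 331.22 g/mol = 2.98986 mol
Mole ratio: 1 mol PbI2 / 1 mol Pb(NO3)2
Moles of PbI2 = 2.98986 × (1/1) = 2.98986 mol
Theoretical yield = 2.98986 mol × 461.0 g/mol = 1378.3 g
Actual yield = 771.9 g
Percent yield = (771.9 / 1378.3) × 100% = 56.0%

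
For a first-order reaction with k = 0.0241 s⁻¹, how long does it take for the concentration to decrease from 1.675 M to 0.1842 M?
91.60 s

From ln[A] = ln[A]₀ - k·t: t = ln([A]₀/[A])/k = ln(1.675/0.1842)/0.0241 = ln(9.0934)/0.0241 = 2.2075/0.0241 = 91.60 s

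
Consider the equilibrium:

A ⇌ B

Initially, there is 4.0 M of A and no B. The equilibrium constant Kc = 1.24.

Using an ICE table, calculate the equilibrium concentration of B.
[B] = 2.214 M

ICE: [A] = 4.0 − x, [B] = x.
Kc = x/(4.0 − x) = 1.24 ⇒ x = 1.24·4.0/(1 + 1.24) = 4.96/2.24 = 2.214.
[B] = x = 2.214 M.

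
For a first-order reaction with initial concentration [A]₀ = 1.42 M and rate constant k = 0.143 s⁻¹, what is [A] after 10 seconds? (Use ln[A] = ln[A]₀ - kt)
0.3398 M

ln[A] = ln[A]₀ - k·t = ln(1.42) - (0.143)·(10) = 0.3507 - 1.4300 = -1.0793
[A] = e^(-1.0793) = 0.3398 M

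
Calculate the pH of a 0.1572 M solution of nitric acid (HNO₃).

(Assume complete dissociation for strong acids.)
pH = 0.80

[H⁺] = 0.1572 M for strong acid. pH = -log[H⁺] = -log(0.1572)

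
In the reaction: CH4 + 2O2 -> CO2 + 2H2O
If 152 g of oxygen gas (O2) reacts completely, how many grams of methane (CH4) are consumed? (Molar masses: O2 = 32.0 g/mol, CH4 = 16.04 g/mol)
Moles of O2 = 152 g ÷ 32.0 g/mol = 4.75 mol
Mole ratio: 1 mol CH4 / 2 mol O2
Moles of CH4 = 4.75 × (1/2) = 2.375 mol
Mass of CH4 = 2.375 mol × 16.04 g/mol = 38.09 g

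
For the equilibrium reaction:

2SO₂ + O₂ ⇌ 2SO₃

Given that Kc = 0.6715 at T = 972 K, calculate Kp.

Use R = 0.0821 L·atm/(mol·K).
K_p = 0.0084

Δn = (moles gaseous products) − (moles gaseous reactants) = -1
T = 972 K; RT = 0.0821 × 972 = 79.8012
Kp = Kc·(RT)^Δn = 0.6715 × (79.8012)^-1 = 0.6715 × 0.0125311 = 0.0084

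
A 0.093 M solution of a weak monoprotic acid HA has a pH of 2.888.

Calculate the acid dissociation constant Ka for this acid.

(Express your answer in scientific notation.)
K_a = 1.83e-05

[H⁺] = 10^(−pH) = 10^(−2.888) = 1.294e-03 M. For HA ⇌ H⁺ + A⁻, Ka = x²/(C − x) = (1.294e-03)²/(0.093 − 1.294e-03) = 1.83e-05.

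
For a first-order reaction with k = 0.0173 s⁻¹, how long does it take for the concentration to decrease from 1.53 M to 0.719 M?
43.65 s

From ln[A] = ln[A]₀ - k·t: t = ln([A]₀/[A])/k = ln(1.53/0.719)/0.0173 = ln(2.1280)/0.0173 = 0.7552/0.0173 = 43.65 s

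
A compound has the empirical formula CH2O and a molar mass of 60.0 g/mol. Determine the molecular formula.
Empirical formula mass of CH2O = 30.03 g/mol
Multiplier = 60.0 / 30.03 ≈ 2
Molecular formula = (CH2O) × 2 = C2H4O2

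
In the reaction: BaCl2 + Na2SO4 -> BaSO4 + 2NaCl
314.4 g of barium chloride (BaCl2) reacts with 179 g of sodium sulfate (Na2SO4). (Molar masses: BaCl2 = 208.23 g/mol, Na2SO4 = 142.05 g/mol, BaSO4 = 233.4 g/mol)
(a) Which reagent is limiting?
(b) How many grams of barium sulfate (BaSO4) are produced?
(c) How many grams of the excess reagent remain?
(a) Na2SO4, (b) 294.1 g, (c) 52.01 g

Moles of BaCl2 = 314.4 g ÷ 208.23 g/mol = 1.50987 mol
Moles of Na2SO4 = 179 g ÷ 142.05 g/mol = 1.26012 mol
Moles ÷ coefficient: BaCl2: 1.50987/1 = 1.51, Na2SO4: 1.26012/1 = 1.26
(a) Na2SO4 has the smaller value, so Na2SO4 is the limiting reagent.
(b) Moles of BaSO4 = 1.26012 mol Na2SO4 × (1/1) = 1.26012 mol; mass = 1.26012 mol × 233.4 g/mol = 294.1 g
(c) BaCl2 consumed = 1.26012 × (1/1) = 1.26012 mol; remaining = 1.50987 − 1.26012 = 0.249749 mol; mass = 0.249749 mol × 208.23 g/mol = 52.01 g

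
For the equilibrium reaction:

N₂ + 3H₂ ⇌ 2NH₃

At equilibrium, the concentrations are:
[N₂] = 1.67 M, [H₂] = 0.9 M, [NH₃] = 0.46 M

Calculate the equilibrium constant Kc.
K_c = 0.1738

Kc = ([NH₃]^2) / ([N₂] × [H₂]^3)
   = ((0.46)^2) / ((1.67)·(0.9)^3)
   = 0.2116 / 1.2174 = 0.1738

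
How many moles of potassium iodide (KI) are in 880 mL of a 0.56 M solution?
Moles = Molarity × Volume (L)
Moles = 0.56 M × 0.88 L = 0.4928 mol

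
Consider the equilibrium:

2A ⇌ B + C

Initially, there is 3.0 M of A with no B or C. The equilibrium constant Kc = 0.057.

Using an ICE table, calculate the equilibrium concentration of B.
[B] = 0.485 M

ICE: [A] = 3.0 − 2x, [B] = [C] = x.
Kc = x²/(3.0 − 2x)² = 0.057 ⇒ √Kc = x/(3.0 − 2x).
x = √0.057·3.0/(1 + 2√0.057) = 0.23875·3.0/1.4775 = 0.48477.
[B] = x = 0.485 M.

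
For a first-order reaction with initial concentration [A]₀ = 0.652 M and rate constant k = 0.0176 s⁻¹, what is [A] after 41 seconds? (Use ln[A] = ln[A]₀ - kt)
0.3169 M

ln[A] = ln[A]₀ - k·t = ln(0.652) - (0.0176)·(41) = -0.4277 - 0.7216 = -1.1493
[A] = e^(-1.1493) = 0.3169 M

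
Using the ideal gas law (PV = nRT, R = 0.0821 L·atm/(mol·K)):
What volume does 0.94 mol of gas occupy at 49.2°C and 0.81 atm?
T = 49.2°C + 273.15 = 322.35 K
V = nRT/P = (0.94 × 0.0821 × 322.35) / 0.81
V = 30.71 L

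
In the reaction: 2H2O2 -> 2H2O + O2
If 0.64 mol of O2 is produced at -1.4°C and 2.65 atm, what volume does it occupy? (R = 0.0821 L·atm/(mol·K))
T = -1.4°C + 273.15 = 271.75 K
V = nRT/P = (0.64 × 0.0821 × 271.75) / 2.65
V = 5.39 L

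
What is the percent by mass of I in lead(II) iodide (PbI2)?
Mass of I in formula = 126.9 × 2 = 253.8 g/mol
Molar mass = 461.0 g/mol
% I = (253.8/461.0) × 100% = 55.05%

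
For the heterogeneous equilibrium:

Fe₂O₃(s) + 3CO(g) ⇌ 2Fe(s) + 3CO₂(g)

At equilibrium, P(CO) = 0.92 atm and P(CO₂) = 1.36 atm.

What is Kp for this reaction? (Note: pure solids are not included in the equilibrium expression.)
K_p = 3.230

Solids (Fe₂O₃, Fe) are excluded.
Kp = P(CO₂)³/P(CO)³ = (1.36)³/(0.92)³ = 2.515/0.7787 = 3.230.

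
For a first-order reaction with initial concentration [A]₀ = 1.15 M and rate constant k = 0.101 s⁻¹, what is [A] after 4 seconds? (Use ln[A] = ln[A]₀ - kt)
0.7678 M

ln[A] = ln[A]₀ - k·t = ln(1.15) - (0.101)·(4) = 0.1398 - 0.4040 = -0.2642
[A] = e^(-0.2642) = 0.7678 M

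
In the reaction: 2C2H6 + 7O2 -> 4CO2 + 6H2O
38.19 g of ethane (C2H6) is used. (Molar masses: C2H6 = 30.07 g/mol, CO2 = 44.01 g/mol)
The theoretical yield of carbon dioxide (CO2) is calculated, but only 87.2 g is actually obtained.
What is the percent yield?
Moles of C2H6 = 38.19 g ÷ 30.07 g/mol = 1.27004 mol
Mole ratio: 4 mol CO2 / 2 mol C2H6
Moles of CO2 = 1.27004 × (4/2) = 2.54007 mol
Theoretical yield = 2.54007 mol × 44.01 g/mol = 111.79 g
Actual yield = 87.2 g
Percent yield = (87.2 / 111.79) × 100% = 78.0%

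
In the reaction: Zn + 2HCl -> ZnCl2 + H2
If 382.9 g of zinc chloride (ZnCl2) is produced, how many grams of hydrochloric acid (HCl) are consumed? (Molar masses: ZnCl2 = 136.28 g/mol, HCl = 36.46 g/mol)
Moles of ZnCl2 = 382.9 g ÷ 136.28 g/mol = 2.80966 mol
Mole ratio: 2 mol HCl / 1 mol ZnCl2
Moles of HCl = 2.80966 × (2/1) = 5.61931 mol
Mass of HCl = 5.61931 mol × 36.46 g/mol = 204.9 g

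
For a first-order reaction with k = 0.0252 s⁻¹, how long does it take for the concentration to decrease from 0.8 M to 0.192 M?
56.63 s

From ln[A] = ln[A]₀ - k·t: t = ln([A]₀/[A])/k = ln(0.8/0.192)/0.0252 = ln(4.1667)/0.0252 = 1.4271/0.0252 = 56.63 s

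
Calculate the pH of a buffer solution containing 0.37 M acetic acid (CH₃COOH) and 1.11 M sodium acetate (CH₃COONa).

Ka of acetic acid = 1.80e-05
pH = 5.22

pKa = -log(1.80e-05) = 4.74. pH = pKa + log([A⁻]/[HA]) = 4.74 + log(1.11/0.37)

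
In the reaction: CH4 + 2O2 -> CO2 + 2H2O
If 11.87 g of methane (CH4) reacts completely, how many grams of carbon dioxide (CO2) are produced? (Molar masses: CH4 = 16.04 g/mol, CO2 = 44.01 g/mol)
Moles of CH4 = 11.87 g ÷ 16.04 g/mol = 0.740025 mol
Mole ratio: 1 mol CO2 / 1 mol CH4
Moles of CO2 = 0.740025 × (1/1) = 0.740025 mol
Mass of CO2 = 0.740025 mol × 44.01 g/mol = 32.57 g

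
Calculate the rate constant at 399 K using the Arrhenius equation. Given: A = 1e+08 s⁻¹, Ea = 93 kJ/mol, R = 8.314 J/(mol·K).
6.68e-05 s⁻¹

k = A·exp(-Ea/(R·T)) = 1e+08·exp(-93000/(8.314·399)) = 1e+08·exp(-28.0350) = 1e+08·6.6768e-13 = 6.68e-05 s⁻¹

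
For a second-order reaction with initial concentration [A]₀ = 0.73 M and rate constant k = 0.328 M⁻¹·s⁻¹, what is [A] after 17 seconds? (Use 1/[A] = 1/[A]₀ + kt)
0.1440 M

1/[A] = 1/[A]₀ + k·t = 1/0.73 + (0.328)·(17) = 1.3699 + 5.5760 = 6.9459
[A] = 1/6.9459 = 0.1440 M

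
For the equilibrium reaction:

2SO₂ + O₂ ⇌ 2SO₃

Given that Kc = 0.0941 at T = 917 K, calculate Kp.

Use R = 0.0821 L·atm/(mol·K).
K_p = 0.0012

Δn = (moles gaseous products) − (moles gaseous reactants) = -1
T = 917 K; RT = 0.0821 × 917 = 75.2857
Kp = Kc·(RT)^Δn = 0.0941 × (75.2857)^-1 = 0.0941 × 0.0132827 = 0.0012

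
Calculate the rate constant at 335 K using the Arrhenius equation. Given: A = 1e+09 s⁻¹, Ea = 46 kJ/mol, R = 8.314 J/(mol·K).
6.72e+01 s⁻¹

k = A·exp(-Ea/(R·T)) = 1e+09·exp(-46000/(8.314·335)) = 1e+09·exp(-16.5159) = 1e+09·6.7177e-08 = 6.72e+01 s⁻¹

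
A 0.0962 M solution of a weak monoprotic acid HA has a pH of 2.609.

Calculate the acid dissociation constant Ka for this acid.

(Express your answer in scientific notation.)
K_a = 6.46e-05

[H⁺] = 10^(−pH) = 10^(−2.609) = 2.460e-03 M. For HA ⇌ H⁺ + A⁻, Ka = x²/(C − x) = (2.460e-03)²/(0.0962 − 2.460e-03) = 6.46e-05.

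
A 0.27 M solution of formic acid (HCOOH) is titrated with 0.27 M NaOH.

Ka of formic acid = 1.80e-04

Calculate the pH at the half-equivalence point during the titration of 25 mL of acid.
pH = pKa = 3.74

At the half-equivalence point, [HA] = [A⁻], so by Henderson–Hasselbalch pH = pKa + log(1) = pKa.
pKa = −log(1.80e-04) = 3.74.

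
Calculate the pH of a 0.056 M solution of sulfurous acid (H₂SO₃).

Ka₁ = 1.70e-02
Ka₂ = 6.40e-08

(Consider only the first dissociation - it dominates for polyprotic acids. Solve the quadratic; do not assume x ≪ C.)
pH = 1.63

x² + Ka₁·x − Ka₁·C = 0 with Ka₁ = 1.70e-02, C = 0.056.
x = (−Ka₁ + √(Ka₁² + 4·Ka₁·C))/2 = 2.3504e-02 M, so pH = 1.63.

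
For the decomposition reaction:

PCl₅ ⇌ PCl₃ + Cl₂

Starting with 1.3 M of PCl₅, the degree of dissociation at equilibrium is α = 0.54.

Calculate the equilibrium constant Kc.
K_c = 0.8241

x = α·[A]₀ = 0.54 × 1.3 = 0.702 M dissociated.
At eq: [PCl₅] = 1.3 − 0.702 = 0.598 M; [PCl₃] = [Cl₂] = x = 0.702 M.
Kc = [PCl₃][Cl₂]/[PCl₅] = (0.702)²/0.598 = 0.8241.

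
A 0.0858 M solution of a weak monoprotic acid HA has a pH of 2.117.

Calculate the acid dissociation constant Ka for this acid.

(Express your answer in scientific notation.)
K_a = 7.46e-04

[H⁺] = 10^(−pH) = 10^(−2.117) = 7.638e-03 M. For HA ⇌ H⁺ + A⁻, Ka = x²/(C − x) = (7.638e-03)²/(0.0858 − 7.638e-03) = 7.46e-04.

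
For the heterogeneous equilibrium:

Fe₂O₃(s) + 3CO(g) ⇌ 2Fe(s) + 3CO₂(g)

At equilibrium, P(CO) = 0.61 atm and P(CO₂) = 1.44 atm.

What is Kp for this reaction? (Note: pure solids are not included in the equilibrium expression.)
K_p = 13.155

Solids (Fe₂O₃, Fe) are excluded.
Kp = P(CO₂)³/P(CO)³ = (1.44)³/(0.61)³ = 2.986/0.227 = 13.155.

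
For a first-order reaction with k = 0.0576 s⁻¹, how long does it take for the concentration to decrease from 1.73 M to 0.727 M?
15.05 s

From ln[A] = ln[A]₀ - k·t: t = ln([A]₀/[A])/k = ln(1.73/0.727)/0.0576 = ln(2.3796)/0.0576 = 0.8670/0.0576 = 15.05 s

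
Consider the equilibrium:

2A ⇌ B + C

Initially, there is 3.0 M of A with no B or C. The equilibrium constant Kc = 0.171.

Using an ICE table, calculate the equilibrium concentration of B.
[B] = 0.679 M

ICE: [A] = 3.0 − 2x, [B] = [C] = x.
Kc = x²/(3.0 − 2x)² = 0.171 ⇒ √Kc = x/(3.0 − 2x).
x = √0.171·3.0/(1 + 2√0.171) = 0.41352·3.0/1.827 = 0.679.
[B] = x = 0.679 M.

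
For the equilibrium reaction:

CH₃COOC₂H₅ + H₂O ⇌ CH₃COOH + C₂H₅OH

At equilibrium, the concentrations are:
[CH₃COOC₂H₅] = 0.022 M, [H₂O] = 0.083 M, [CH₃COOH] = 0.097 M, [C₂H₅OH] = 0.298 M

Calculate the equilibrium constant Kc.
K_c = 15.8302

Kc = ([CH₃COOH] × [C₂H₅OH]) / ([CH₃COOC₂H₅] × [H₂O])
   = ((0.097)·(0.298)) / ((0.022)·(0.083))
   = 0.028906 / 0.001826 = 15.8302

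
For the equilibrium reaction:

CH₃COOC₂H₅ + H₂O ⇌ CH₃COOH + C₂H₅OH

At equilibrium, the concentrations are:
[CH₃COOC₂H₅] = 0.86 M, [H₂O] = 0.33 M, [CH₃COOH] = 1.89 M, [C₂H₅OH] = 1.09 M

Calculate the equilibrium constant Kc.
K_c = 7.2590

Kc = ([CH₃COOH] × [C₂H₅OH]) / ([CH₃COOC₂H₅] × [H₂O])
   = ((1.89)·(1.09)) / ((0.86)·(0.33))
   = 2.0601 / 0.2838 = 7.2590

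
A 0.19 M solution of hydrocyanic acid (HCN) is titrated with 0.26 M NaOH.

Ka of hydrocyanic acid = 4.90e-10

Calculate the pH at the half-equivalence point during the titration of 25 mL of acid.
pH = pKa = 9.31

At the half-equivalence point, [HA] = [A⁻], so by Henderson–Hasselbalch pH = pKa + log(1) = pKa.
pKa = −log(4.90e-10) = 9.31.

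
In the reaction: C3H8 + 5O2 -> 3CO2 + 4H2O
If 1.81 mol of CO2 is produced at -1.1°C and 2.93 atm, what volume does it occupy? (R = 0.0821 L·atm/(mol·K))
T = -1.1°C + 273.15 = 272.05 K
V = nRT/P = (1.81 × 0.0821 × 272.05) / 2.93
V = 13.80 L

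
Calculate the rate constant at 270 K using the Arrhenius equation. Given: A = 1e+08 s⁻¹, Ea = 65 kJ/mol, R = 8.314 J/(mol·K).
2.66e-05 s⁻¹

k = A·exp(-Ea/(R·T)) = 1e+08·exp(-65000/(8.314·270)) = 1e+08·exp(-28.9561) = 1e+08·2.6579e-13 = 2.66e-05 s⁻¹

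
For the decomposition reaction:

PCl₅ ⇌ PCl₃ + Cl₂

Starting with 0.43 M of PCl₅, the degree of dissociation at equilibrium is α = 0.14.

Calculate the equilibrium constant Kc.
K_c = 0.0098

x = α·[A]₀ = 0.14 × 0.43 = 0.0602 M dissociated.
At eq: [PCl₅] = 0.43 − 0.0602 = 0.3698 M; [PCl₃] = [Cl₂] = x = 0.0602 M.
Kc = [PCl₃][Cl₂]/[PCl₅] = (0.0602)²/0.3698 = 0.0098.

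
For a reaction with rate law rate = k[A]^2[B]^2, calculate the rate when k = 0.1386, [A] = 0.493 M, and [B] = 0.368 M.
0.004562 M/s

rate = k·[A]^2·[B]^2 = 0.1386·(0.493)^2·(0.368)^2 = 0.1386·0.243049·0.135424 = 0.004562 M/s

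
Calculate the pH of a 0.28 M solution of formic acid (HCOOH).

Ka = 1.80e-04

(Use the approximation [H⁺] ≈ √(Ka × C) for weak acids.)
pH = 2.15

[H⁺] = √(Ka × C) = √(1.80e-04 × 0.28) = 7.0993e-03. pH = -log(7.0993e-03)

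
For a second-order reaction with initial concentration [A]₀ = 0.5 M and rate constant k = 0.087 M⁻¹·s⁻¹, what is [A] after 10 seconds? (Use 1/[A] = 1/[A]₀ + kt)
0.3484 M

1/[A] = 1/[A]₀ + k·t = 1/0.5 + (0.087)·(10) = 2.0000 + 0.8700 = 2.8700
[A] = 1/2.8700 = 0.3484 M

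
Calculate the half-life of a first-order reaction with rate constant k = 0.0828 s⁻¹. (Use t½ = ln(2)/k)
8.37 s

t½ = ln(2)/k = 0.6931/0.0828 = 8.37 s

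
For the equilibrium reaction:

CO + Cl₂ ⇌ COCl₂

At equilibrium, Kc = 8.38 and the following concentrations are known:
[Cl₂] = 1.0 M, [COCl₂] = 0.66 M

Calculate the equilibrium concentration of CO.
[CO] = 0.0788 M

Kc = ([COCl₂]) / ([CO] × [Cl₂]) = 8.38
[CO]^1 = (product terms)/(Kc · other reactant terms) = 0.66 / (8.38 · 1) = 0.078759
[CO] = 0.0788 M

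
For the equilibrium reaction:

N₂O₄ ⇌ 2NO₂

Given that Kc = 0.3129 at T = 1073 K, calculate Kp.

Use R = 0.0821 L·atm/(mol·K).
K_p = 27.5644

Δn = (moles gaseous products) − (moles gaseous reactants) = 1
T = 1073 K; RT = 0.0821 × 1073 = 88.0933
Kp = Kc·(RT)^Δn = 0.3129 × (88.0933)^1 = 0.3129 × 88.0933 = 27.5644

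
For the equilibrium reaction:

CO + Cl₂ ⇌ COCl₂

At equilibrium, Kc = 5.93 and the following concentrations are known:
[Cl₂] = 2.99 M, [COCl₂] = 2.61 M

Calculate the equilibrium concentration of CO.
[CO] = 0.1472 M

Kc = ([COCl₂]) / ([CO] × [Cl₂]) = 5.93
[CO]^1 = (product terms)/(Kc · other reactant terms) = 2.61 / (5.93 · 2.99) = 0.1472
[CO] = 0.1472 M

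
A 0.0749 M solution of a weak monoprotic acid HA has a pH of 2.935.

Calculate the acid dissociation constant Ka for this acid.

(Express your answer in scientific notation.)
K_a = 1.83e-05

[H⁺] = 10^(−pH) = 10^(−2.935) = 1.161e-03 M. For HA ⇌ H⁺ + A⁻, Ka = x²/(C − x) = (1.161e-03)²/(0.0749 − 1.161e-03) = 1.83e-05.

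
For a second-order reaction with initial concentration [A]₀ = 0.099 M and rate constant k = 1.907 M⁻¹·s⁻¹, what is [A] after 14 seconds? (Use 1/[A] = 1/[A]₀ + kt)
0.0272 M

1/[A] = 1/[A]₀ + k·t = 1/0.099 + (1.907)·(14) = 10.1010 + 26.6980 = 36.7990
[A] = 1/36.7990 = 0.0272 M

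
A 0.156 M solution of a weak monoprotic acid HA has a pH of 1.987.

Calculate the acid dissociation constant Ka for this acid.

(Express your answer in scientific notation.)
K_a = 7.29e-04

[H⁺] = 10^(−pH) = 10^(−1.987) = 1.030e-02 M. For HA ⇌ H⁺ + A⁻, Ka = x²/(C − x) = (1.030e-02)²/(0.156 − 1.030e-02) = 7.29e-04.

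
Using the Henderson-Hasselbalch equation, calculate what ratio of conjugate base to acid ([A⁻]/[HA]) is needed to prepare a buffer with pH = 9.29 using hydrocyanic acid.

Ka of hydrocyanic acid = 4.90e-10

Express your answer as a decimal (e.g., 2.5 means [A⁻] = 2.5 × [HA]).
[A⁻]/[HA] = 0.955

pKa = −log(4.90e-10) = 9.3098. pH = pKa + log([A⁻]/[HA]). 9.29 = 9.3098 + log(ratio). log(ratio) = 9.29 − 9.3098 = -0.0198. ratio = 10^(-0.0198) = 0.955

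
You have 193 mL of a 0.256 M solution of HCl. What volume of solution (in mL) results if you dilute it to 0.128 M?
Using M₁V₁ = M₂V₂:
0.256 × 193 = 0.128 × V₂
V₂ = (0.256 × 193) / 0.128 = 386 mL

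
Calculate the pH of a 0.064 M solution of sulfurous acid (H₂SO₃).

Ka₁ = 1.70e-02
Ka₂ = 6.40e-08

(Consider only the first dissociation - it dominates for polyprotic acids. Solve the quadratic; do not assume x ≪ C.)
pH = 1.59

x² + Ka₁·x − Ka₁·C = 0 with Ka₁ = 1.70e-02, C = 0.064.
x = (−Ka₁ + √(Ka₁² + 4·Ka₁·C))/2 = 2.5562e-02 M, so pH = 1.59.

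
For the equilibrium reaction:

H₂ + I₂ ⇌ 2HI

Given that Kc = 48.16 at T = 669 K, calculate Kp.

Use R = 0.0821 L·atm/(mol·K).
K_p = 48.1600

Δn = (moles gaseous products) − (moles gaseous reactants) = 0
T = 669 K; RT = 0.0821 × 669 = 54.9249
Kp = Kc·(RT)^Δn = 48.16 × (54.9249)^0 = 48.16 × 1 = 48.1600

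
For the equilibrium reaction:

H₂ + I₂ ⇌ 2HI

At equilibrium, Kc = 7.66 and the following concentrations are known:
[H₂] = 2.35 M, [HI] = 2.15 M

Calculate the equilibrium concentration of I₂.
[I₂] = 0.2568 M

Kc = ([HI]^2) / ([H₂] × [I₂]) = 7.66
[I₂]^1 = (product terms)/(Kc · other reactant terms) = 4.6225 / (7.66 · 2.35) = 0.25679
[I₂] = 0.2568 M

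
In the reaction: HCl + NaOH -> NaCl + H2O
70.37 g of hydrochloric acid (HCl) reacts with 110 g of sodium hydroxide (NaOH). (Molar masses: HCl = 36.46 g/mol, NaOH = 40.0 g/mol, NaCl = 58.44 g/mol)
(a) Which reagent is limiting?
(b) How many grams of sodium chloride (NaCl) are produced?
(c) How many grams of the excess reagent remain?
(a) HCl, (b) 112.8 g, (c) 32.8 g

Moles of HCl = 70.37 g ÷ 36.46 g/mol = 1.93006 mol
Moles of NaOH = 110 g ÷ 40.0 g/mol = 2.75 mol
Moles ÷ coefficient: HCl: 1.93006/1 = 1.93, NaOH: 2.75/1 = 2.75
(a) HCl has the smaller value, so HCl is the limiting reagent.
(b) Moles of NaCl = 1.93006 mol HCl × (1/1) = 1.93006 mol; mass = 1.93006 mol × 58.44 g/mol = 112.8 g
(c) NaOH consumed = 1.93006 × (1/1) = 1.93006 mol; remaining = 2.75 − 1.93006 = 0.81994 mol; mass = 0.81994 mol × 40.0 g/mol = 32.8 g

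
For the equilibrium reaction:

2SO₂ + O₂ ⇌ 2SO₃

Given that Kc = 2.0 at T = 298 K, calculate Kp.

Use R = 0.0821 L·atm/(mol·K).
K_p = 0.0817

Δn = (moles gaseous products) − (moles gaseous reactants) = -1
T = 298 K; RT = 0.0821 × 298 = 24.4658
Kp = Kc·(RT)^Δn = 2.0 × (24.4658)^-1 = 2.0 × 0.0408734 = 0.0817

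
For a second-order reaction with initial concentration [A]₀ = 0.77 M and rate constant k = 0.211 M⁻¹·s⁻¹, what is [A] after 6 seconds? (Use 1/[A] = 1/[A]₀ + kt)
0.3899 M

1/[A] = 1/[A]₀ + k·t = 1/0.77 + (0.211)·(6) = 1.2987 + 1.2660 = 2.5647
[A] = 1/2.5647 = 0.3899 M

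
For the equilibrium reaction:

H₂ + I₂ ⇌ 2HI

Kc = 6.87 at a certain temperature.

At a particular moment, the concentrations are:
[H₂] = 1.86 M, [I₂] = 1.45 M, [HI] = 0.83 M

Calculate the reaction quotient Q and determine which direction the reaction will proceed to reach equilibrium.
Q = 0.255, Q < K, reaction proceeds forward (toward products)

Q = ([HI]^2) / ([H₂] × [I₂])
  = ((0.83)^2) / ((1.86)·(1.45)) = 0.6889/2.697 = 0.2554
Since Q = 0.2554 < Kc = 6.87, the reaction proceeds forward (toward products) to reach equilibrium.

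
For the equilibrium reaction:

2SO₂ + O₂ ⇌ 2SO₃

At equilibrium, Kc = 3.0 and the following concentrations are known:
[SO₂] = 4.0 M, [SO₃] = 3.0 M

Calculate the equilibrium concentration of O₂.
[O₂] = 0.1875 M

Kc = ([SO₃]^2) / ([SO₂]^2 × [O₂]) = 3.0
[O₂]^1 = (product terms)/(Kc · other reactant terms) = 9 / (3.0 · 16) = 0.1875
[O₂] = 0.1875 M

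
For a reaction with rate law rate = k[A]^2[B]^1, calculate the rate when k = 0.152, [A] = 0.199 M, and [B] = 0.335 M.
0.002016 M/s

rate = k·[A]^2·[B]^1 = 0.152·(0.199)^2·(0.335)^1 = 0.152·0.039601·0.335 = 0.002016 M/s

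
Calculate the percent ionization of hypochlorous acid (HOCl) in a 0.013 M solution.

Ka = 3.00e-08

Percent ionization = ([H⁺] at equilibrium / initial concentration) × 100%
Percent ionization = 0.152%

Let x = [H⁺]. Ka = x²/(C - x) ⇒ x² + (3.00e-08)x - (3.00e-08)(0.013) = 0. x = 1.9733e-05. Percent = (1.9733e-05/0.013) × 100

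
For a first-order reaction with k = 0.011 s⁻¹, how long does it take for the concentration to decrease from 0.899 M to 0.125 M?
179.36 s

From ln[A] = ln[A]₀ - k·t: t = ln([A]₀/[A])/k = ln(0.899/0.125)/0.011 = ln(7.1920)/0.011 = 1.9730/0.011 = 179.36 s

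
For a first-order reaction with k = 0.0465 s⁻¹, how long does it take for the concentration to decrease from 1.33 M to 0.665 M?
14.91 s

From ln[A] = ln[A]₀ - k·t: t = ln([A]₀/[A])/k = ln(1.33/0.665)/0.0465 = ln(2.0000)/0.0465 = 0.6931/0.0465 = 14.91 s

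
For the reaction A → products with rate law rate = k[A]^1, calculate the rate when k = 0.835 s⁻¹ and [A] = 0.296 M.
0.2472 M/s

rate = k·[A]^1 = 0.835·(0.296)^1 = 0.835·0.296 = 0.2472 M/s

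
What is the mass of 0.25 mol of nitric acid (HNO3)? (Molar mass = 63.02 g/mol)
Mass = 0.25 mol × 63.02 g/mol = 15.76 g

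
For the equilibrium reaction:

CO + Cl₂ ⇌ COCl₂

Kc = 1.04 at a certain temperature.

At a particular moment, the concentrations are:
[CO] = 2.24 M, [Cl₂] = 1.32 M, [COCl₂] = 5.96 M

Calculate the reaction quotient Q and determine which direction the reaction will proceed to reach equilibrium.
Q = 2.016, Q > K, reaction proceeds reverse (toward reactants)

Q = ([COCl₂]) / ([CO] × [Cl₂])
  = ((5.96)) / ((2.24)·(1.32)) = 5.96/2.9568 = 2.016
Since Q = 2.016 > Kc = 1.04, the reaction proceeds reverse (toward reactants) to reach equilibrium.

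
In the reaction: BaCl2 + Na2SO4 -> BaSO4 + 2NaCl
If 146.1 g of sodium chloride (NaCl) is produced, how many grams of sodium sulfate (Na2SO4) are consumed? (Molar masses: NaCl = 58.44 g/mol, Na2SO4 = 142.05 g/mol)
Moles of NaCl = 146.1 g ÷ 58.44 g/mol = 2.5 mol
Mole ratio: 1 mol Na2SO4 / 2 mol NaCl
Moles of Na2SO4 = 2.5 × (1/2) = 1.25 mol
Mass of Na2SO4 = 1.25 mol × 142.05 g/mol = 177.6 g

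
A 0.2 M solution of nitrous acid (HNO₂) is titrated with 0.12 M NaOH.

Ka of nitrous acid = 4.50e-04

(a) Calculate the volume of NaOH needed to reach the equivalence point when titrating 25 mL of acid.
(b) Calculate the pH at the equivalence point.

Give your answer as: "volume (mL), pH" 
V = 41.7 mL, pH = 8.11

(a) At equivalence: moles acid = moles base.
moles acid = 0.2 × 0.025 = 0.005 mol; V_NaOH = 0.005/0.12 = 0.04167 L = 41.7 mL.
(b) At equivalence, all acid → conjugate base A⁻ at [A⁻] = 0.005/0.06667 = 0.075 M.
Kb = Kw/Ka = 1.0e-14/4.50e-04 = 2.222e-11; [OH⁻] = √(Kb·[A⁻]) = 1.291e-06; pOH = 5.89; pH = 14 − pOH = 8.11.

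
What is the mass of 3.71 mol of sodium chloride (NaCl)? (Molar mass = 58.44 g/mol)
Mass = 3.71 mol × 58.44 g/mol = 216.8 g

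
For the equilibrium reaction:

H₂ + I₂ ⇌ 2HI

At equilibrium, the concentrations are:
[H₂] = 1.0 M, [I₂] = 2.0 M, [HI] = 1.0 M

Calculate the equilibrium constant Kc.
K_c = 0.5000

Kc = ([HI]^2) / ([H₂] × [I₂])
   = ((1.0)^2) / ((1.0)·(2.0))
   = 1 / 2 = 0.5000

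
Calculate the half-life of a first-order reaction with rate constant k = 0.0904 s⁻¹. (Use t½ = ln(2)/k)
7.67 s

t½ = ln(2)/k = 0.6931/0.0904 = 7.67 s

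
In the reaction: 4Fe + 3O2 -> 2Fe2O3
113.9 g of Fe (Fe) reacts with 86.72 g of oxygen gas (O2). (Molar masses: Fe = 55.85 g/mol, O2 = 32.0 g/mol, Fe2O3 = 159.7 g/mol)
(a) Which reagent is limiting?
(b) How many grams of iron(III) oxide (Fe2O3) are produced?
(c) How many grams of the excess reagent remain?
(a) Fe, (b) 162.8 g, (c) 37.77 g

Moles of Fe = 113.9 g ÷ 55.85 g/mol = 2.03939 mol
Moles of O2 = 86.72 g ÷ 32.0 g/mol = 2.71 mol
Moles ÷ coefficient: Fe: 2.03939/4 = 0.5098, O2: 2.71/3 = 0.9033
(a) Fe has the smaller value, so Fe is the limiting reagent.
(b) Moles of Fe2O3 = 2.03939 mol Fe × (2/4) = 1.0197 mol; mass = 1.0197 mol × 159.7 g/mol = 162.8 g
(c) O2 consumed = 2.03939 × (3/4) = 1.52954 mol; remaining = 2.71 − 1.52954 = 1.18046 mol; mass = 1.18046 mol × 32.0 g/mol = 37.77 g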